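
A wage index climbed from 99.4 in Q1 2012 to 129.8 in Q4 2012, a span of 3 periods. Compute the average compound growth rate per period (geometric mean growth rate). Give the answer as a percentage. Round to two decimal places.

Growth factor = (129.8/99.4)^(1/3) = (1.305835)^(1/3) = 1.093023
Growth rate = 1.093023 − 1 = 0.093023 = 9.3023%

9.30%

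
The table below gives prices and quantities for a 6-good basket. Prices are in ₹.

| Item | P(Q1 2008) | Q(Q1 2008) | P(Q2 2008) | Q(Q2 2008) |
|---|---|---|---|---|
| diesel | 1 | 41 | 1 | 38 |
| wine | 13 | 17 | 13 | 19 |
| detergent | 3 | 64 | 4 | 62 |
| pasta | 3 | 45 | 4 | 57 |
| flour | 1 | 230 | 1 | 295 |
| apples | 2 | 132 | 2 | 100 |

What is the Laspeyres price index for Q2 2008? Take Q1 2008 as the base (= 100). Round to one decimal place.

110.1

Laspeyres price index uses base-period quantities as weights.
ΣP(Q2 2008)·Q(Q1 2008) = 1×41 + 13×17 + 4×64 + 4×45 + 1×230 + 2×132 = 41 + 221 + 256 + 180 + 230 + 264 = 1192
ΣP(Q1 2008)·Q(Q1 2008) = 1×41 + 13×17 + 3×64 + 3×45 + 1×230 + 2×132 = 41 + 221 + 192 + 135 + 230 + 264 = 1083
Index = 1192 / 1083 × 100 = 110.0646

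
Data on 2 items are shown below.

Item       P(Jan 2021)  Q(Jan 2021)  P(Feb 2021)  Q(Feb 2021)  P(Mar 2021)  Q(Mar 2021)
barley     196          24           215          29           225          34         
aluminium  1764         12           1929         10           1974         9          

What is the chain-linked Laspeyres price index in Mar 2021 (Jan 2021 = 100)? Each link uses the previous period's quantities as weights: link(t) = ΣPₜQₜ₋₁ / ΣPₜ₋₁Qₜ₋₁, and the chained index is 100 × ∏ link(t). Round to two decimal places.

Link Jan 2021→Feb 2021:
ΣP(Feb 2021)Q(Jan 2021) = 215×24 + 1929×12 = 5160 + 23148 = 28308
ΣP(Jan 2021)Q(Jan 2021) = 196×24 + 1764×12 = 4704 + 21168 = 25872
link = 28308/25872 = 1.094156
Link Feb 2021→Mar 2021:
ΣP(Mar 2021)Q(Feb 2021) = 225×29 + 1974×10 = 6525 + 19740 = 26265
ΣP(Feb 2021)Q(Feb 2021) = 215×29 + 1929×10 = 6235 + 19290 = 25525
link = 26265/25525 = 1.028991
Chained index = 100 × 1.094156 × 1.028991 = 112.5877

112.59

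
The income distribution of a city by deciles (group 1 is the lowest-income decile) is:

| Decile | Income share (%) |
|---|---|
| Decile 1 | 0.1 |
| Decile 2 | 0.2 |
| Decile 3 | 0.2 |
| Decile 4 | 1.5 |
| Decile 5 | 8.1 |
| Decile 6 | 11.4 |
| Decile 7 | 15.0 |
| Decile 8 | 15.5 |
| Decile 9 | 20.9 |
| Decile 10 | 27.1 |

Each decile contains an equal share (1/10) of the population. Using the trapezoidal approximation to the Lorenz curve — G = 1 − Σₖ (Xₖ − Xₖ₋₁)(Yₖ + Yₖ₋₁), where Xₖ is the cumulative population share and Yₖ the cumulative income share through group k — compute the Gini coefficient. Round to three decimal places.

0.508

Cumulative income shares Yₖ: 0.0010, 0.0030, 0.0050, 0.0200, 0.1010, 0.2150, 0.3650, 0.5200, 0.7290, 1.0000
Σ (Xₖ−Xₖ₋₁)(Yₖ+Yₖ₋₁) = (1/10)(0.0010+0.0000) + (1/10)(0.0030+0.0010) + (1/10)(0.0050+0.0030) + (1/10)(0.0200+0.0050) + (1/10)(0.1010+0.0200) + (1/10)(0.2150+0.1010) + (1/10)(0.3650+0.2150) + (1/10)(0.5200+0.3650) + (1/10)(0.7290+0.5200) + (1/10)(1.0000+0.7290)
  = 0.0001 + 0.0004 + 0.0008 + 0.0025 + 0.0121 + 0.0316 + 0.0580 + 0.0885 + 0.1249 + 0.1729 = 0.4918
G = 1 − 0.4918 = 0.5082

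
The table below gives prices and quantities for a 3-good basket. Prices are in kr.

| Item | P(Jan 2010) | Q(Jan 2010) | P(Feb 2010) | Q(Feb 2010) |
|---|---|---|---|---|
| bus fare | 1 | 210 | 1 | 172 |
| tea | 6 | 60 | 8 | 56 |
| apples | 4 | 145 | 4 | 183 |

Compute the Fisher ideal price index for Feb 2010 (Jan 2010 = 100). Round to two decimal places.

109.73

Laspeyres component (base-period weights):
ΣP(Feb 2010)Q(Jan 2010) = 1×210 + 8×60 + 4×145 = 210 + 480 + 580 = 1270
ΣP(Jan 2010)Q(Jan 2010) = 1×210 + 6×60 + 4×145 = 210 + 360 + 580 = 1150
L = 1270 / 1150 × 100 = 110.4348
Paasche component (current-period weights):
ΣP(Feb 2010)Q(Feb 2010) = 1×172 + 8×56 + 4×183 = 172 + 448 + 732 = 1352
ΣP(Jan 2010)Q(Feb 2010) = 1×172 + 6×56 + 4×183 = 172 + 336 + 732 = 1240
P = 1352 / 1240 × 100 = 109.0323
Fisher = √(L × P) = √(110.4348 × 109.0323) = 109.7313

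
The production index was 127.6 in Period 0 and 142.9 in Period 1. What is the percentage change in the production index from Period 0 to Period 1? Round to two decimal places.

Change = (142.9 − 127.6) / 127.6 × 100
       = 15.3 / 127.6 × 100 = 11.9906%

11.99%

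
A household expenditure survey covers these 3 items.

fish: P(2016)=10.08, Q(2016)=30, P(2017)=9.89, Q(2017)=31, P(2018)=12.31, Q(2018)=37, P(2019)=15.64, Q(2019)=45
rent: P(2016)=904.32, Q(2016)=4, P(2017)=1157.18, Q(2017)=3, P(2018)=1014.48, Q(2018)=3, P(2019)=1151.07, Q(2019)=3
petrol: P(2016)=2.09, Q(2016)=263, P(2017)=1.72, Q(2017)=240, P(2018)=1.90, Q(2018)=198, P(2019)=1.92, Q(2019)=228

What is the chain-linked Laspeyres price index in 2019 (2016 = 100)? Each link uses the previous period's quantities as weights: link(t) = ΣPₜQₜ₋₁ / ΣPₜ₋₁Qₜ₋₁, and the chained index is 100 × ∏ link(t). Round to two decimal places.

Link 2016→2017:
ΣP(2017)Q(2016) = 9.89×30 + 1157.18×4 + 1.72×263 = 296.7 + 4628.72 + 452.36 = 5377.78
ΣP(2016)Q(2016) = 10.08×30 + 904.32×4 + 2.09×263 = 302.4 + 3617.28 + 549.67 = 4469.35
link = 5377.78/4469.35 = 1.203258
Link 2017→2018:
ΣP(2018)Q(2017) = 12.31×31 + 1014.48×3 + 1.90×240 = 381.61 + 3043.44 + 456 = 3881.05
ΣP(2017)Q(2017) = 9.89×31 + 1157.18×3 + 1.72×240 = 306.59 + 3471.54 + 412.8 = 4190.93
link = 3881.05/4190.93 = 0.926059
Link 2018→2019:
ΣP(2019)Q(2018) = 15.64×37 + 1151.07×3 + 1.92×198 = 578.68 + 3453.21 + 380.16 = 4412.05
ΣP(2018)Q(2018) = 12.31×37 + 1014.48×3 + 1.90×198 = 455.47 + 3043.44 + 376.2 = 3875.11
link = 4412.05/3875.11 = 1.138561
Chained index = 100 × 1.203258 × 0.926059 × 1.138561 = 126.8685

126.87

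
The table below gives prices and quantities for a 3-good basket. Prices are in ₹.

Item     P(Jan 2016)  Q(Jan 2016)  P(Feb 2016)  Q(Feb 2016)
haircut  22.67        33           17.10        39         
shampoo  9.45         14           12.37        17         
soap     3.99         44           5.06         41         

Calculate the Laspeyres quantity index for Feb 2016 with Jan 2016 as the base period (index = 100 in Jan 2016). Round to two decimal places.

114.43

Laspeyres quantity index uses base-period prices as weights.
ΣP(Jan 2016)·Q(Feb 2016) = 22.67×39 + 9.45×17 + 3.99×41 = 884.13 + 160.65 + 163.59 = 1208.37
ΣP(Jan 2016)·Q(Jan 2016) = 22.67×33 + 9.45×14 + 3.99×44 = 748.11 + 132.3 + 175.56 = 1055.97
Index = 1208.37 / 1055.97 × 100 = 114.4322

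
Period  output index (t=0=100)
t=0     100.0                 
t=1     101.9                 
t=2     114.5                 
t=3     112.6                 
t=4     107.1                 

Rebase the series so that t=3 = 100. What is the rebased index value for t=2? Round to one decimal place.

101.7

Rebased(t=2) = 114.5 / 112.6 × 100 = 101.6874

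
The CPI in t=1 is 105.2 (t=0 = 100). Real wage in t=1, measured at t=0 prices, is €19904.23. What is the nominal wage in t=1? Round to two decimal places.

Nominal = Real × (Index/100) = 19904.23 × (105.2/100)
        = 19904.23 × 1.052 = 20939.2500

20939.25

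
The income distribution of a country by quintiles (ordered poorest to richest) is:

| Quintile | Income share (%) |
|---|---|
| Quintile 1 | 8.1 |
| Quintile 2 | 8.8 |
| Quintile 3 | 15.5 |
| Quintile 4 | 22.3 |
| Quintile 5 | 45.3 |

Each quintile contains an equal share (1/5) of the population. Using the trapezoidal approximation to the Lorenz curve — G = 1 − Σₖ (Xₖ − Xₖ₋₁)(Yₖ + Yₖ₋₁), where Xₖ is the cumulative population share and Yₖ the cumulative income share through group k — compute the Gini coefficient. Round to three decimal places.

0.352

Cumulative income shares Yₖ: 0.0810, 0.1690, 0.3240, 0.5470, 1.0000
Σ (Xₖ−Xₖ₋₁)(Yₖ+Yₖ₋₁) = (1/5)(0.0810+0.0000) + (1/5)(0.1690+0.0810) + (1/5)(0.3240+0.1690) + (1/5)(0.5470+0.3240) + (1/5)(1.0000+0.5470)
  = 0.0162 + 0.0500 + 0.0986 + 0.1742 + 0.3094 = 0.6484
G = 1 − 0.6484 = 0.3516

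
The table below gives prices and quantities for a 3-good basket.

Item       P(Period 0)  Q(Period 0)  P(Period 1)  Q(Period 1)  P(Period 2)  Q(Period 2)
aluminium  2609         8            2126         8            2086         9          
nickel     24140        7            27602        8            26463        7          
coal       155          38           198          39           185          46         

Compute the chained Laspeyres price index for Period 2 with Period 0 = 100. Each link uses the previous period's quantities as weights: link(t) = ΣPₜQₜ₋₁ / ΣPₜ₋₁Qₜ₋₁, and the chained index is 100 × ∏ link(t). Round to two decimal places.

Link Period 0→Period 1:
ΣP(Period 1)Q(Period 0) = 2126×8 + 27602×7 + 198×38 = 17008 + 193214 + 7524 = 217746
ΣP(Period 0)Q(Period 0) = 2609×8 + 24140×7 + 155×38 = 20872 + 168980 + 5890 = 195742
link = 217746/195742 = 1.112413
Link Period 1→Period 2:
ΣP(Period 2)Q(Period 1) = 2086×8 + 26463×8 + 185×39 = 16688 + 211704 + 7215 = 235607
ΣP(Period 1)Q(Period 1) = 2126×8 + 27602×8 + 198×39 = 17008 + 220816 + 7722 = 245546
link = 235607/245546 = 0.959523
Chained index = 100 × 1.112413 × 0.959523 = 106.7386

106.74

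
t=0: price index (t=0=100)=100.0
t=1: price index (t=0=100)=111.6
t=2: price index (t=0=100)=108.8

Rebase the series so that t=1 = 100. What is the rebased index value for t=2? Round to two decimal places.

Rebased(t=2) = 108.8 / 111.6 × 100 = 97.4910

97.49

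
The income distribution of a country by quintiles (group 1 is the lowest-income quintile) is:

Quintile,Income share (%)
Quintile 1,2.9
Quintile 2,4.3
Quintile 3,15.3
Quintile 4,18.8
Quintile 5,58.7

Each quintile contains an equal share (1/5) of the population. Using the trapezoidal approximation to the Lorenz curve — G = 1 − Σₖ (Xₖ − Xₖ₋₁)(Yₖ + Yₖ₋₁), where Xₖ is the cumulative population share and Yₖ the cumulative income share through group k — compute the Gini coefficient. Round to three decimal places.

0.504

Cumulative income shares Yₖ: 0.0290, 0.0720, 0.2250, 0.4130, 1.0000
Σ (Xₖ−Xₖ₋₁)(Yₖ+Yₖ₋₁) = (1/5)(0.0290+0.0000) + (1/5)(0.0720+0.0290) + (1/5)(0.2250+0.0720) + (1/5)(0.4130+0.2250) + (1/5)(1.0000+0.4130)
  = 0.0058 + 0.0202 + 0.0594 + 0.1276 + 0.2826 = 0.4956
G = 1 − 0.4956 = 0.5044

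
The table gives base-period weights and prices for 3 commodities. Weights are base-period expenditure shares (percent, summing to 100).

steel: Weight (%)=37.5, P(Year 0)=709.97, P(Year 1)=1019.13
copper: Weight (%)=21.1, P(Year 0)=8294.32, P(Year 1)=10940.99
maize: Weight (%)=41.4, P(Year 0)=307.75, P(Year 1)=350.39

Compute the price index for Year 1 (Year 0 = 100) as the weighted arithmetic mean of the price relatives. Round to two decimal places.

128.80

steel: 37.5 × (1019.13/709.97) = 37.5 × 1.435455 = 53.8296
copper: 21.1 × (10940.99/8294.32) = 21.1 × 1.319094 = 27.8329
maize: 41.4 × (350.39/307.75) = 41.4 × 1.138554 = 47.1361
Index = Σ wᵢ·(p₁ᵢ/p₀ᵢ) = 53.8296 + 27.8329 + 47.1361 = 128.7986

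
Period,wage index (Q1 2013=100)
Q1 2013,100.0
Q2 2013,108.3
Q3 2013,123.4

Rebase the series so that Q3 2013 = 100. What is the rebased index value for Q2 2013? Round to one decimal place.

87.8

Rebased(Q2 2013) = 108.3 / 123.4 × 100 = 87.7634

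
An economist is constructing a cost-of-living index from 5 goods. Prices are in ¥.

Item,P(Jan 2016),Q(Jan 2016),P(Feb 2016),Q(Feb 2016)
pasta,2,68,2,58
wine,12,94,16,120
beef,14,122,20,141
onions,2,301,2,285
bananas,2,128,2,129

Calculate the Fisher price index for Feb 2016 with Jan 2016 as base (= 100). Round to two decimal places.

129.68

Laspeyres component (base-period weights):
ΣP(Feb 2016)Q(Jan 2016) = 2×68 + 16×94 + 20×122 + 2×301 + 2×128 = 136 + 1504 + 2440 + 602 + 256 = 4938
ΣP(Jan 2016)Q(Jan 2016) = 2×68 + 12×94 + 14×122 + 2×301 + 2×128 = 136 + 1128 + 1708 + 602 + 256 = 3830
L = 4938 / 3830 × 100 = 128.9295
Paasche component (current-period weights):
ΣP(Feb 2016)Q(Feb 2016) = 2×58 + 16×120 + 20×141 + 2×285 + 2×129 = 116 + 1920 + 2820 + 570 + 258 = 5684
ΣP(Jan 2016)Q(Feb 2016) = 2×58 + 12×120 + 14×141 + 2×285 + 2×129 = 116 + 1440 + 1974 + 570 + 258 = 4358
P = 5684 / 4358 × 100 = 130.4268
Fisher = √(L × P) = √(128.9295 × 130.4268) = 129.6760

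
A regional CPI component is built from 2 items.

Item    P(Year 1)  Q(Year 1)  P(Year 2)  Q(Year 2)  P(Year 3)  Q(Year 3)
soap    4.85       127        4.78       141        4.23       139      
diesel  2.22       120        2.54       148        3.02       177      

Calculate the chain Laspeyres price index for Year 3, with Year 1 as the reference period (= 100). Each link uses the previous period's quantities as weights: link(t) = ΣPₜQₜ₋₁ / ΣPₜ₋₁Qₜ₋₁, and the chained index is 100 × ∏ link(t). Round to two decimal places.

102.70

Link Year 1→Year 2:
ΣP(Year 2)Q(Year 1) = 4.78×127 + 2.54×120 = 607.06 + 304.8 = 911.86
ΣP(Year 1)Q(Year 1) = 4.85×127 + 2.22×120 = 615.95 + 266.4 = 882.35
link = 911.86/882.35 = 1.033445
Link Year 2→Year 3:
ΣP(Year 3)Q(Year 2) = 4.23×141 + 3.02×148 = 596.43 + 446.96 = 1043.39
ΣP(Year 2)Q(Year 2) = 4.78×141 + 2.54×148 = 673.98 + 375.92 = 1049.9
link = 1043.39/1049.9 = 0.993799
Chained index = 100 × 1.033445 × 0.993799 = 102.7037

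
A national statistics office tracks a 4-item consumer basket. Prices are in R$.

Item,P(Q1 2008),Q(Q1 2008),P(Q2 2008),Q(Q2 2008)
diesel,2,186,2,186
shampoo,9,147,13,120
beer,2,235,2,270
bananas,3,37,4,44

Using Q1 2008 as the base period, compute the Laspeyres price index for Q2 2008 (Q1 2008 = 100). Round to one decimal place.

127.5

Laspeyres price index uses base-period quantities as weights.
ΣP(Q2 2008)·Q(Q1 2008) = 2×186 + 13×147 + 2×235 + 4×37 = 372 + 1911 + 470 + 148 = 2901
ΣP(Q1 2008)·Q(Q1 2008) = 2×186 + 9×147 + 2×235 + 3×37 = 372 + 1323 + 470 + 111 = 2276
Index = 2901 / 2276 × 100 = 127.4605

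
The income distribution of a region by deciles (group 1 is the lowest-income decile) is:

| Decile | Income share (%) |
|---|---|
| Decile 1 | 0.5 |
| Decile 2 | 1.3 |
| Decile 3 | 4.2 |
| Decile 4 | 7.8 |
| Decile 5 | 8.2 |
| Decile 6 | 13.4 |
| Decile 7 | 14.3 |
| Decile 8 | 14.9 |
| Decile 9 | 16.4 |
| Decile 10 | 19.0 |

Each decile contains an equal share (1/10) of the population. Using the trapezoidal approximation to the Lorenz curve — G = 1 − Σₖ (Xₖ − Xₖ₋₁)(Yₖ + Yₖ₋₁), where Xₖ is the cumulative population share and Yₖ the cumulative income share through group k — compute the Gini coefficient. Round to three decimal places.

Cumulative income shares Yₖ: 0.0050, 0.0180, 0.0600, 0.1380, 0.2200, 0.3540, 0.4970, 0.6460, 0.8100, 1.0000
Σ (Xₖ−Xₖ₋₁)(Yₖ+Yₖ₋₁) = (1/10)(0.0050+0.0000) + (1/10)(0.0180+0.0050) + (1/10)(0.0600+0.0180) + (1/10)(0.1380+0.0600) + (1/10)(0.2200+0.1380) + (1/10)(0.3540+0.2200) + (1/10)(0.4970+0.3540) + (1/10)(0.6460+0.4970) + (1/10)(0.8100+0.6460) + (1/10)(1.0000+0.8100)
  = 0.0005 + 0.0023 + 0.0078 + 0.0198 + 0.0358 + 0.0574 + 0.0851 + 0.1143 + 0.1456 + 0.1810 = 0.6496
G = 1 − 0.6496 = 0.3504

0.350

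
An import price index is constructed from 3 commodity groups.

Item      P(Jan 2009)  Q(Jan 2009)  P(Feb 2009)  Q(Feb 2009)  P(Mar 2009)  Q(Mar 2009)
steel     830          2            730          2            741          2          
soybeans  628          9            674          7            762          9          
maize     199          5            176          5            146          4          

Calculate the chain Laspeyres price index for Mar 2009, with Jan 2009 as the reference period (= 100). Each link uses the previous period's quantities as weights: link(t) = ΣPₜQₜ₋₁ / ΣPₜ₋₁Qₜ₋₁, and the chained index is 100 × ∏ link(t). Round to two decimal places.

Link Jan 2009→Feb 2009:
ΣP(Feb 2009)Q(Jan 2009) = 730×2 + 674×9 + 176×5 = 1460 + 6066 + 880 = 8406
ΣP(Jan 2009)Q(Jan 2009) = 830×2 + 628×9 + 199×5 = 1660 + 5652 + 995 = 8307
link = 8406/8307 = 1.011918
Link Feb 2009→Mar 2009:
ΣP(Mar 2009)Q(Feb 2009) = 741×2 + 762×7 + 146×5 = 1482 + 5334 + 730 = 7546
ΣP(Feb 2009)Q(Feb 2009) = 730×2 + 674×7 + 176×5 = 1460 + 4718 + 880 = 7058
link = 7546/7058 = 1.069141
Chained index = 100 × 1.011918 × 1.069141 = 108.1883

108.19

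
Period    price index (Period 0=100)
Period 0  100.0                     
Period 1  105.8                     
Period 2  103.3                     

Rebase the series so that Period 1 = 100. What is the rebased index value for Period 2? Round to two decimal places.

97.64

Rebased(Period 2) = 103.3 / 105.8 × 100 = 97.6371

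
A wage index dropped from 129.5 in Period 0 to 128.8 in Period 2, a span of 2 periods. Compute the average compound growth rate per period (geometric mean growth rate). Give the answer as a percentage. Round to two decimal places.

Growth factor = (128.8/129.5)^(1/2) = (0.994595)^(1/2) = 0.997294
Growth rate = 0.997294 − 1 = -0.002706 = -0.2706%

-0.27%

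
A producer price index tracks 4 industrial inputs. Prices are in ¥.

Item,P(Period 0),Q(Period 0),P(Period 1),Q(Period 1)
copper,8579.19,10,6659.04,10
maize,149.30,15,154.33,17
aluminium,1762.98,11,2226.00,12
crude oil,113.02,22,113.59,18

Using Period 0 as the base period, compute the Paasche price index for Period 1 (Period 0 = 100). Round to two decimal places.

Paasche price index uses current-period quantities as weights.
ΣP(Period 1)·Q(Period 1) = 6659.04×10 + 154.33×17 + 2226.00×12 + 113.59×18 = 66590.4 + 2623.61 + 26712 + 2044.62 = 97970.63
ΣP(Period 0)·Q(Period 1) = 8579.19×10 + 149.30×17 + 1762.98×12 + 113.02×18 = 85791.9 + 2538.1 + 21155.76 + 2034.36 = 111520.12
Index = 97970.63 / 111520.12 × 100 = 87.8502

87.85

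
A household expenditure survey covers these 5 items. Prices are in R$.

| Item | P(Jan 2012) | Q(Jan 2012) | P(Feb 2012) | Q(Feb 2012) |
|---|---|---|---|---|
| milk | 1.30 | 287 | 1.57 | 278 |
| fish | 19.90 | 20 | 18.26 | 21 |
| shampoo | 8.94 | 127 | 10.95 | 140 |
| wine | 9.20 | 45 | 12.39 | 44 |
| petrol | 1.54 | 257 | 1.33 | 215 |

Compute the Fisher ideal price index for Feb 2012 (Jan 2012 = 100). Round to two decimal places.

114.71

Laspeyres component (base-period weights):
ΣP(Feb 2012)Q(Jan 2012) = 1.57×287 + 18.26×20 + 10.95×127 + 12.39×45 + 1.33×257 = 450.59 + 365.2 + 1390.65 + 557.55 + 341.81 = 3105.8
ΣP(Jan 2012)Q(Jan 2012) = 1.30×287 + 19.90×20 + 8.94×127 + 9.20×45 + 1.54×257 = 373.1 + 398 + 1135.38 + 414 + 395.78 = 2716.26
L = 3105.8 / 2716.26 × 100 = 114.3410
Paasche component (current-period weights):
ΣP(Feb 2012)Q(Feb 2012) = 1.57×278 + 18.26×21 + 10.95×140 + 12.39×44 + 1.33×215 = 436.46 + 383.46 + 1533 + 545.16 + 285.95 = 3184.03
ΣP(Jan 2012)Q(Feb 2012) = 1.30×278 + 19.90×21 + 8.94×140 + 9.20×44 + 1.54×215 = 361.4 + 417.9 + 1251.6 + 404.8 + 331.1 = 2766.8
P = 3184.03 / 2766.8 × 100 = 115.0799
Fisher = √(L × P) = √(114.3410 × 115.0799) = 114.7099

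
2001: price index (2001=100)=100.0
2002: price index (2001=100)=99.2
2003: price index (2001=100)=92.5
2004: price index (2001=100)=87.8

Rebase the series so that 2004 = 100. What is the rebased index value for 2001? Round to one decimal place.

113.9

Rebased(2001) = 100.0 / 87.8 × 100 = 113.8952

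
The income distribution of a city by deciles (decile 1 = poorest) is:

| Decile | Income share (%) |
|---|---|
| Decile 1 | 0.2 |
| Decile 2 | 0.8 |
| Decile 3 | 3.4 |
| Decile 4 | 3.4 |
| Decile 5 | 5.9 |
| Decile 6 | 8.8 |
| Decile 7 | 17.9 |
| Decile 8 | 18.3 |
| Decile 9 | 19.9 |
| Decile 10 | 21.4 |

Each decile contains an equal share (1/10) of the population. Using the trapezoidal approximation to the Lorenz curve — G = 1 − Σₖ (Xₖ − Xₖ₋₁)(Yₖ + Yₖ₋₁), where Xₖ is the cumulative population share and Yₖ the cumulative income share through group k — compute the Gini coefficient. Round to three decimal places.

0.445

Cumulative income shares Yₖ: 0.0020, 0.0100, 0.0440, 0.0780, 0.1370, 0.2250, 0.4040, 0.5870, 0.7860, 1.0000
Σ (Xₖ−Xₖ₋₁)(Yₖ+Yₖ₋₁) = (1/10)(0.0020+0.0000) + (1/10)(0.0100+0.0020) + (1/10)(0.0440+0.0100) + (1/10)(0.0780+0.0440) + (1/10)(0.1370+0.0780) + (1/10)(0.2250+0.1370) + (1/10)(0.4040+0.2250) + (1/10)(0.5870+0.4040) + (1/10)(0.7860+0.5870) + (1/10)(1.0000+0.7860)
  = 0.0002 + 0.0012 + 0.0054 + 0.0122 + 0.0215 + 0.0362 + 0.0629 + 0.0991 + 0.1373 + 0.1786 = 0.5546
G = 1 − 0.5546 = 0.4454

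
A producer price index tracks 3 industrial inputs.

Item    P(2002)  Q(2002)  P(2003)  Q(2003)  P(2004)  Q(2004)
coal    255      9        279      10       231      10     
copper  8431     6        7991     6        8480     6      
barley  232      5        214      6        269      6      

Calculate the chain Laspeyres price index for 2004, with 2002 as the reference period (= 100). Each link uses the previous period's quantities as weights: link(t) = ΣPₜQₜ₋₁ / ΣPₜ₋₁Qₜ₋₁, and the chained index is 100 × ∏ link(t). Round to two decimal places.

Link 2002→2003:
ΣP(2003)Q(2002) = 279×9 + 7991×6 + 214×5 = 2511 + 47946 + 1070 = 51527
ΣP(2002)Q(2002) = 255×9 + 8431×6 + 232×5 = 2295 + 50586 + 1160 = 54041
link = 51527/54041 = 0.953480
Link 2003→2004:
ΣP(2004)Q(2003) = 231×10 + 8480×6 + 269×6 = 2310 + 50880 + 1614 = 54804
ΣP(2003)Q(2003) = 279×10 + 7991×6 + 214×6 = 2790 + 47946 + 1284 = 52020
link = 54804/52020 = 1.053518
Chained index = 100 × 0.953480 × 1.053518 = 100.4508

100.45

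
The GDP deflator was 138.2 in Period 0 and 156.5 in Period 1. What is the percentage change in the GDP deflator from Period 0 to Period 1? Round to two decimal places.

Change = (156.5 − 138.2) / 138.2 × 100
       = 18.3 / 138.2 × 100 = 13.2417%

13.24%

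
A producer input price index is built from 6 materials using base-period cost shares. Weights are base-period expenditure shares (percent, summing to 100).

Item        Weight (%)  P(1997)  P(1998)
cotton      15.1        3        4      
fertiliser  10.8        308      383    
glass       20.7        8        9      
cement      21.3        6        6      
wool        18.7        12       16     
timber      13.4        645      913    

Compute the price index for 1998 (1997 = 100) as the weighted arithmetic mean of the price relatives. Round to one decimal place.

cotton: 15.1 × (4/3) = 15.1 × 1.333333 = 20.1333
fertiliser: 10.8 × (383/308) = 10.8 × 1.243506 = 13.4299
glass: 20.7 × (9/8) = 20.7 × 1.125000 = 23.2875
cement: 21.3 × (6/6) = 21.3 × 1.000000 = 21.3000
wool: 18.7 × (16/12) = 18.7 × 1.333333 = 24.9333
timber: 13.4 × (913/645) = 13.4 × 1.415504 = 18.9678
Index = Σ wᵢ·(p₁ᵢ/p₀ᵢ) = 20.1333 + 13.4299 + 23.2875 + 21.3000 + 24.9333 + 18.9678 = 122.0518

122.1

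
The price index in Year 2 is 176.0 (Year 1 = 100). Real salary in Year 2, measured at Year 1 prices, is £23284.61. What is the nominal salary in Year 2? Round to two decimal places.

Nominal = Real × (Index/100) = 23284.61 × (176.0/100)
        = 23284.61 × 1.760 = 40980.9136

40980.91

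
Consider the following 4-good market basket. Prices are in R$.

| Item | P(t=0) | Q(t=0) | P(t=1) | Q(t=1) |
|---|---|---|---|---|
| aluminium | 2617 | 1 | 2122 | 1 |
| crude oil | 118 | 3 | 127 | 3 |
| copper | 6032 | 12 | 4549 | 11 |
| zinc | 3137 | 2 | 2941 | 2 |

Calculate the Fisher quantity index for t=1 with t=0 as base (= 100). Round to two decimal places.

Laspeyres component (base-period weights):
ΣP(t=0)Q(t=1) = 2617×1 + 118×3 + 6032×11 + 3137×2 = 2617 + 354 + 66352 + 6274 = 75597
ΣP(t=0)Q(t=0) = 2617×1 + 118×3 + 6032×12 + 3137×2 = 2617 + 354 + 72384 + 6274 = 81629
L = 75597 / 81629 × 100 = 92.6105
Paasche component (current-period weights):
ΣP(t=1)Q(t=1) = 2122×1 + 127×3 + 4549×11 + 2941×2 = 2122 + 381 + 50039 + 5882 = 58424
ΣP(t=1)Q(t=0) = 2122×1 + 127×3 + 4549×12 + 2941×2 = 2122 + 381 + 54588 + 5882 = 62973
P = 58424 / 62973 × 100 = 92.7763
Fisher = √(L × P) = √(92.6105 × 92.7763) = 92.6933

92.69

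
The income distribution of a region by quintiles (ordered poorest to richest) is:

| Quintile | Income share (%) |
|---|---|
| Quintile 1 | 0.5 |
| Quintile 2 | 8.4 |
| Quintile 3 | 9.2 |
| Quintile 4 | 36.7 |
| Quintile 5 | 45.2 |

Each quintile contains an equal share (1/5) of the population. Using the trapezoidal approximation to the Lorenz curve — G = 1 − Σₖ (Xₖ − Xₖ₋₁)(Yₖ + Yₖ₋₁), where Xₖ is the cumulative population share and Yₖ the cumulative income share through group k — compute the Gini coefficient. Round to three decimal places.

Cumulative income shares Yₖ: 0.0050, 0.0890, 0.1810, 0.5480, 1.0000
Σ (Xₖ−Xₖ₋₁)(Yₖ+Yₖ₋₁) = (1/5)(0.0050+0.0000) + (1/5)(0.0890+0.0050) + (1/5)(0.1810+0.0890) + (1/5)(0.5480+0.1810) + (1/5)(1.0000+0.5480)
  = 0.0010 + 0.0188 + 0.0540 + 0.1458 + 0.3096 = 0.5292
G = 1 − 0.5292 = 0.4708

0.471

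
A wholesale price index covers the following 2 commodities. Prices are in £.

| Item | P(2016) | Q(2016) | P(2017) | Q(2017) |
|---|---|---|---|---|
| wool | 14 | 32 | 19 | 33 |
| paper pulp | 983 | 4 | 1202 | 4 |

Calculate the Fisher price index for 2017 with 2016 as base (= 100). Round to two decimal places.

123.67

Laspeyres component (base-period weights):
ΣP(2017)Q(2016) = 19×32 + 1202×4 = 608 + 4808 = 5416
ΣP(2016)Q(2016) = 14×32 + 983×4 = 448 + 3932 = 4380
L = 5416 / 4380 × 100 = 123.6530
Paasche component (current-period weights):
ΣP(2017)Q(2017) = 19×33 + 1202×4 = 627 + 4808 = 5435
ΣP(2016)Q(2017) = 14×33 + 983×4 = 462 + 3932 = 4394
P = 5435 / 4394 × 100 = 123.6914
Fisher = √(L × P) = √(123.6530 × 123.6914) = 123.6722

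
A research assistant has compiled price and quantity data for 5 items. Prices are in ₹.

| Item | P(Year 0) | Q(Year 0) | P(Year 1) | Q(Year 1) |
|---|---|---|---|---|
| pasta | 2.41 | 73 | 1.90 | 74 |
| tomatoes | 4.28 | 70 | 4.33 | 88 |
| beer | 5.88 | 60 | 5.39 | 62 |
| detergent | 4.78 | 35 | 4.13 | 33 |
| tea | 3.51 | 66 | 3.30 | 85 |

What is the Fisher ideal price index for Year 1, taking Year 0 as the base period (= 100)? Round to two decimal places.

92.19

Laspeyres component (base-period weights):
ΣP(Year 1)Q(Year 0) = 1.90×73 + 4.33×70 + 5.39×60 + 4.13×35 + 3.30×66 = 138.7 + 303.1 + 323.4 + 144.55 + 217.8 = 1127.55
ΣP(Year 0)Q(Year 0) = 2.41×73 + 4.28×70 + 5.88×60 + 4.78×35 + 3.51×66 = 175.93 + 299.6 + 352.8 + 167.3 + 231.66 = 1227.29
L = 1127.55 / 1227.29 × 100 = 91.8732
Paasche component (current-period weights):
ΣP(Year 1)Q(Year 1) = 1.90×74 + 4.33×88 + 5.39×62 + 4.13×33 + 3.30×85 = 140.6 + 381.04 + 334.18 + 136.29 + 280.5 = 1272.61
ΣP(Year 0)Q(Year 1) = 2.41×74 + 4.28×88 + 5.88×62 + 4.78×33 + 3.51×85 = 178.34 + 376.64 + 364.56 + 157.74 + 298.35 = 1375.63
P = 1272.61 / 1375.63 × 100 = 92.5111
Fisher = √(L × P) = √(91.8732 × 92.5111) = 92.1916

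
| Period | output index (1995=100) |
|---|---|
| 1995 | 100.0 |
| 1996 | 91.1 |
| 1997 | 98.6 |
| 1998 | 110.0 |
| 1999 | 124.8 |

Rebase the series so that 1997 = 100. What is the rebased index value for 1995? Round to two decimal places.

Rebased(1995) = 100.0 / 98.6 × 100 = 101.4199

101.42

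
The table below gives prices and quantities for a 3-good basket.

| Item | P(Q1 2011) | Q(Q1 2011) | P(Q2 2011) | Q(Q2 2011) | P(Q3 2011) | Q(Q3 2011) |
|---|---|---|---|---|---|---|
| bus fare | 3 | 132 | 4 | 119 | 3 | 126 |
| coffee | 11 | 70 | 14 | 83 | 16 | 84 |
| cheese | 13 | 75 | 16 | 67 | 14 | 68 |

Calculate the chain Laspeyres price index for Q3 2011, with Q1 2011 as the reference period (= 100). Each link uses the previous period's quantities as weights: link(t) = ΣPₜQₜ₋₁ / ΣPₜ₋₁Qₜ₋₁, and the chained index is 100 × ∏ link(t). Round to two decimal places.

Link Q1 2011→Q2 2011:
ΣP(Q2 2011)Q(Q1 2011) = 4×132 + 14×70 + 16×75 = 528 + 980 + 1200 = 2708
ΣP(Q1 2011)Q(Q1 2011) = 3×132 + 11×70 + 13×75 = 396 + 770 + 975 = 2141
link = 2708/2141 = 1.264830
Link Q2 2011→Q3 2011:
ΣP(Q3 2011)Q(Q2 2011) = 3×119 + 16×83 + 14×67 = 357 + 1328 + 938 = 2623
ΣP(Q2 2011)Q(Q2 2011) = 4×119 + 14×83 + 16×67 = 476 + 1162 + 1072 = 2710
link = 2623/2710 = 0.967897
Chained index = 100 × 1.264830 × 0.967897 = 122.4224

122.42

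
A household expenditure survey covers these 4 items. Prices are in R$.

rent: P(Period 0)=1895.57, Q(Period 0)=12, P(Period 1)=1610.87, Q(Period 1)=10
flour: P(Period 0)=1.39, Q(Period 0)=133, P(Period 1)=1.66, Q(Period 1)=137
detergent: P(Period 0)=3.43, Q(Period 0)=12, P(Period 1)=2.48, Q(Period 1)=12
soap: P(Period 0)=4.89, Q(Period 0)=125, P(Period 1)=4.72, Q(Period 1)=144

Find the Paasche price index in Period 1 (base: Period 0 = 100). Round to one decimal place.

85.7

Paasche price index uses current-period quantities as weights.
ΣP(Period 1)·Q(Period 1) = 1610.87×10 + 1.66×137 + 2.48×12 + 4.72×144 = 16108.7 + 227.42 + 29.76 + 679.68 = 17045.56
ΣP(Period 0)·Q(Period 1) = 1895.57×10 + 1.39×137 + 3.43×12 + 4.89×144 = 18955.7 + 190.43 + 41.16 + 704.16 = 19891.45
Index = 17045.56 / 19891.45 × 100 = 85.6929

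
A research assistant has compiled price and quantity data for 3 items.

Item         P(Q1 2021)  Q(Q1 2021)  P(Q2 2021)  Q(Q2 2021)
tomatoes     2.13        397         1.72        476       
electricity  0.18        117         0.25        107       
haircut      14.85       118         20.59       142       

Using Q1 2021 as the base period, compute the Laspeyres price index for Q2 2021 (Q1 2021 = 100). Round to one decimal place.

Laspeyres price index uses base-period quantities as weights.
ΣP(Q2 2021)·Q(Q1 2021) = 1.72×397 + 0.25×117 + 20.59×118 = 682.84 + 29.25 + 2429.62 = 3141.71
ΣP(Q1 2021)·Q(Q1 2021) = 2.13×397 + 0.18×117 + 14.85×118 = 845.61 + 21.06 + 1752.3 = 2618.97
Index = 3141.71 / 2618.97 × 100 = 119.9598

120.0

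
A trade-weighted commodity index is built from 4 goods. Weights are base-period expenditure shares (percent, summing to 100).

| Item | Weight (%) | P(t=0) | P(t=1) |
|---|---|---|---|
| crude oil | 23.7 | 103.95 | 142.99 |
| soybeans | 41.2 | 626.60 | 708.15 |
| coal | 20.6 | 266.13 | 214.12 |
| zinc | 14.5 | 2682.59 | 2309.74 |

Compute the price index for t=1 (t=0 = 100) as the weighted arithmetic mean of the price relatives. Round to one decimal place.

crude oil: 23.7 × (142.99/103.95) = 23.7 × 1.375565 = 32.6009
soybeans: 41.2 × (708.15/626.60) = 41.2 × 1.130147 = 46.5620
coal: 20.6 × (214.12/266.13) = 20.6 × 0.804569 = 16.5741
zinc: 14.5 × (2309.74/2682.59) = 14.5 × 0.861011 = 12.4847
Index = Σ wᵢ·(p₁ᵢ/p₀ᵢ) = 32.6009 + 46.5620 + 16.5741 + 12.4847 = 108.2217

108.2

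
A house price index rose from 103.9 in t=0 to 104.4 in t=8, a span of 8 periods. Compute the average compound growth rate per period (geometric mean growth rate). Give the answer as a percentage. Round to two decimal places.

0.06%

Growth factor = (104.4/103.9)^(1/8) = (1.004812)^(1/8) = 1.000600
Growth rate = 1.000600 − 1 = 0.000600 = 0.0600%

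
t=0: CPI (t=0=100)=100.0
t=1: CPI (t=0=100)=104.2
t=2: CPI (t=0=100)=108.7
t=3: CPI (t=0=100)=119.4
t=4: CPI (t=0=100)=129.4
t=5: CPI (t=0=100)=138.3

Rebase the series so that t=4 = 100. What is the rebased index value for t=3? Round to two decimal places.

92.27

Rebased(t=3) = 119.4 / 129.4 × 100 = 92.2720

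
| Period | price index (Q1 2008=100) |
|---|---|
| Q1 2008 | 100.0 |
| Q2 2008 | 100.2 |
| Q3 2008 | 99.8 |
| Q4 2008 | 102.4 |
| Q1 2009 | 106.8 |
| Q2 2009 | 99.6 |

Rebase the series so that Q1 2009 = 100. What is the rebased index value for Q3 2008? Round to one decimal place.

Rebased(Q3 2008) = 99.8 / 106.8 × 100 = 93.4457

93.4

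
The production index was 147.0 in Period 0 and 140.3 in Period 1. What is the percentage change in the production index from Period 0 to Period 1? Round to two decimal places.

Change = (140.3 − 147.0) / 147.0 × 100
       = -6.7 / 147.0 × 100 = -4.5578%

-4.56%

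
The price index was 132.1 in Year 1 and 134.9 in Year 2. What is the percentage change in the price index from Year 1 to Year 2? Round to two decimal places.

2.12%

Change = (134.9 − 132.1) / 132.1 × 100
       = 2.8 / 132.1 × 100 = 2.1196%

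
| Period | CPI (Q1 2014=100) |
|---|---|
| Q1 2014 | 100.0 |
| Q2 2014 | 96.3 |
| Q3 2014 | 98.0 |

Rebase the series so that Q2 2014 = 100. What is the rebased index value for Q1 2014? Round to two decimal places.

Rebased(Q1 2014) = 100.0 / 96.3 × 100 = 103.8422

103.84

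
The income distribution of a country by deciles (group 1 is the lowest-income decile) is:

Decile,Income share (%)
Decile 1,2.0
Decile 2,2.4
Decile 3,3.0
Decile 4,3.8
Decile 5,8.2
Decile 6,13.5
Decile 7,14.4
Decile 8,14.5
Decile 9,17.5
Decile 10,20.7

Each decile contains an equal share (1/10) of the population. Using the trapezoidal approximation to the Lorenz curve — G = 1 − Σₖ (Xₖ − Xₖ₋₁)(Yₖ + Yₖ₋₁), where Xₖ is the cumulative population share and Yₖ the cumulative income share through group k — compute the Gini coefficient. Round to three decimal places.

0.369

Cumulative income shares Yₖ: 0.0200, 0.0440, 0.0740, 0.1120, 0.1940, 0.3290, 0.4730, 0.6180, 0.7930, 1.0000
Σ (Xₖ−Xₖ₋₁)(Yₖ+Yₖ₋₁) = (1/10)(0.0200+0.0000) + (1/10)(0.0440+0.0200) + (1/10)(0.0740+0.0440) + (1/10)(0.1120+0.0740) + (1/10)(0.1940+0.1120) + (1/10)(0.3290+0.1940) + (1/10)(0.4730+0.3290) + (1/10)(0.6180+0.4730) + (1/10)(0.7930+0.6180) + (1/10)(1.0000+0.7930)
  = 0.0020 + 0.0064 + 0.0118 + 0.0186 + 0.0306 + 0.0523 + 0.0802 + 0.1091 + 0.1411 + 0.1793 = 0.6314
G = 1 − 0.6314 = 0.3686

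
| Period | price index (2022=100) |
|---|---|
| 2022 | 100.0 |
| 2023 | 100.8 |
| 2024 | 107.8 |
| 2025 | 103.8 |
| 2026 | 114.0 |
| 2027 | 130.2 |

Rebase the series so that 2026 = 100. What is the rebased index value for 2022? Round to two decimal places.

87.72

Rebased(2022) = 100.0 / 114.0 × 100 = 87.7193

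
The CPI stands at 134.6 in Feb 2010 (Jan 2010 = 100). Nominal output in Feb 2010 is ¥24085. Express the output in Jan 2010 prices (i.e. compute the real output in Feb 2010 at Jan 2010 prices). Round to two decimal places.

Real = Nominal ÷ (Index/100) = 24085 ÷ (134.6/100)
     = 24085 ÷ 1.346 = 17893.7593

17893.76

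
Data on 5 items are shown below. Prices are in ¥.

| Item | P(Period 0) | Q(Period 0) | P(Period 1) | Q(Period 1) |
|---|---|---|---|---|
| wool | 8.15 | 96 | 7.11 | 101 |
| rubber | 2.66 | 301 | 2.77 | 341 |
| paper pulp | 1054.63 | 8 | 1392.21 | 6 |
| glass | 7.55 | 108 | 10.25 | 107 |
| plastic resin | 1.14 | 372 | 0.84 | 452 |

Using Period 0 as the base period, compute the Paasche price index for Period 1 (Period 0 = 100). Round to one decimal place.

122.5

Paasche price index uses current-period quantities as weights.
ΣP(Period 1)·Q(Period 1) = 7.11×101 + 2.77×341 + 1392.21×6 + 10.25×107 + 0.84×452 = 718.11 + 944.57 + 8353.26 + 1096.75 + 379.68 = 11492.37
ΣP(Period 0)·Q(Period 1) = 8.15×101 + 2.66×341 + 1054.63×6 + 7.55×107 + 1.14×452 = 823.15 + 907.06 + 6327.78 + 807.85 + 515.28 = 9381.12
Index = 11492.37 / 9381.12 × 100 = 122.5053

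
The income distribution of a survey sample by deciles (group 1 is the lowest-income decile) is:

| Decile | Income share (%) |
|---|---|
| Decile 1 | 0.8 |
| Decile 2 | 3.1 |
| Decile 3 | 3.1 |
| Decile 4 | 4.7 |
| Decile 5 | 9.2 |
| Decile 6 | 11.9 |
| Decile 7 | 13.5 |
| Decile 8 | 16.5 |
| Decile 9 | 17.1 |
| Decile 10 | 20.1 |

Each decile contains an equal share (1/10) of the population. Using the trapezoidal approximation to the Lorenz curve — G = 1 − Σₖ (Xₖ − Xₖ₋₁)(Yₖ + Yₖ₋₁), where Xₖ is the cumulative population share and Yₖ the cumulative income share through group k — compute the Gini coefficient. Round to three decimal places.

Cumulative income shares Yₖ: 0.0080, 0.0390, 0.0700, 0.1170, 0.2090, 0.3280, 0.4630, 0.6280, 0.7990, 1.0000
Σ (Xₖ−Xₖ₋₁)(Yₖ+Yₖ₋₁) = (1/10)(0.0080+0.0000) + (1/10)(0.0390+0.0080) + (1/10)(0.0700+0.0390) + (1/10)(0.1170+0.0700) + (1/10)(0.2090+0.1170) + (1/10)(0.3280+0.2090) + (1/10)(0.4630+0.3280) + (1/10)(0.6280+0.4630) + (1/10)(0.7990+0.6280) + (1/10)(1.0000+0.7990)
  = 0.0008 + 0.0047 + 0.0109 + 0.0187 + 0.0326 + 0.0537 + 0.0791 + 0.1091 + 0.1427 + 0.1799 = 0.6322
G = 1 − 0.6322 = 0.3678

0.368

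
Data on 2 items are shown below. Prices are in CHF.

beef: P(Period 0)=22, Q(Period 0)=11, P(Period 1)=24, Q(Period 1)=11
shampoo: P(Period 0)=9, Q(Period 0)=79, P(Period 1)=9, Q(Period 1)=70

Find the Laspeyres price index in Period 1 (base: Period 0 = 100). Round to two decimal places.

Laspeyres price index uses base-period quantities as weights.
ΣP(Period 1)·Q(Period 0) = 24×11 + 9×79 = 264 + 711 = 975
ΣP(Period 0)·Q(Period 0) = 22×11 + 9×79 = 242 + 711 = 953
Index = 975 / 953 × 100 = 102.3085

102.31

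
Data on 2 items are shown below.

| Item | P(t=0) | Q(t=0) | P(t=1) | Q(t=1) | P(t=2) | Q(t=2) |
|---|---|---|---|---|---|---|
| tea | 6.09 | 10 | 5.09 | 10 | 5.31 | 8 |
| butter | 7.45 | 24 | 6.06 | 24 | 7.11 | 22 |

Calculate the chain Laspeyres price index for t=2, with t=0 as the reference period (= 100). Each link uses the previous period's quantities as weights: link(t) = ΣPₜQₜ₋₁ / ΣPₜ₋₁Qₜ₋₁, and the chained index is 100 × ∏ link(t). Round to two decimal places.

93.34

Link t=0→t=1:
ΣP(t=1)Q(t=0) = 5.09×10 + 6.06×24 = 50.9 + 145.44 = 196.34
ΣP(t=0)Q(t=0) = 6.09×10 + 7.45×24 = 60.9 + 178.8 = 239.7
link = 196.34/239.7 = 0.819107
Link t=1→t=2:
ΣP(t=2)Q(t=1) = 5.31×10 + 7.11×24 = 53.1 + 170.64 = 223.74
ΣP(t=1)Q(t=1) = 5.09×10 + 6.06×24 = 50.9 + 145.44 = 196.34
link = 223.74/196.34 = 1.139554
Chained index = 100 × 0.819107 × 1.139554 = 93.3417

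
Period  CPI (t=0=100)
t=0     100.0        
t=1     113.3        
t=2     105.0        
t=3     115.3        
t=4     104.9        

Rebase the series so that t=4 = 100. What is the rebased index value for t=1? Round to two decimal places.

108.01

Rebased(t=1) = 113.3 / 104.9 × 100 = 108.0076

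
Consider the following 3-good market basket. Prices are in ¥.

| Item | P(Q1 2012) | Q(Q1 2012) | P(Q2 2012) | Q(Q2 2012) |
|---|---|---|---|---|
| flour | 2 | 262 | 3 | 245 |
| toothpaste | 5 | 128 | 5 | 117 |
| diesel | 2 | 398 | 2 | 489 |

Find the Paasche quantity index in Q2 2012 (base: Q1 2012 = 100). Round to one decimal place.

103.4

Paasche quantity index uses current-period prices as weights.
ΣP(Q2 2012)·Q(Q2 2012) = 3×245 + 5×117 + 2×489 = 735 + 585 + 978 = 2298
ΣP(Q2 2012)·Q(Q1 2012) = 3×262 + 5×128 + 2×398 = 786 + 640 + 796 = 2222
Index = 2298 / 2222 × 100 = 103.4203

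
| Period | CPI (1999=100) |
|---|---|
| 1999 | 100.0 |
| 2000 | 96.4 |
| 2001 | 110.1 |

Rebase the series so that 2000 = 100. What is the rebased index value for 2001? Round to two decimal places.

114.21

Rebased(2001) = 110.1 / 96.4 × 100 = 114.2116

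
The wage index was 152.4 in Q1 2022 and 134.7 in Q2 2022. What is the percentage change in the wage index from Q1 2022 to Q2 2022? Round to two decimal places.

Change = (134.7 − 152.4) / 152.4 × 100
       = -17.7 / 152.4 × 100 = -11.6142%

-11.61%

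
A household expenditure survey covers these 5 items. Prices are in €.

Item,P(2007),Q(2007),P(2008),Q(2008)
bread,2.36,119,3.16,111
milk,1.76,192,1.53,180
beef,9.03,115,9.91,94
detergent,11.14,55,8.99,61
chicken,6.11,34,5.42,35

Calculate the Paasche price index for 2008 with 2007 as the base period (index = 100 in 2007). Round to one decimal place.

98.9

Paasche price index uses current-period quantities as weights.
ΣP(2008)·Q(2008) = 3.16×111 + 1.53×180 + 9.91×94 + 8.99×61 + 5.42×35 = 350.76 + 275.4 + 931.54 + 548.39 + 189.7 = 2295.79
ΣP(2007)·Q(2008) = 2.36×111 + 1.76×180 + 9.03×94 + 11.14×61 + 6.11×35 = 261.96 + 316.8 + 848.82 + 679.54 + 213.85 = 2320.97
Index = 2295.79 / 2320.97 × 100 = 98.9151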